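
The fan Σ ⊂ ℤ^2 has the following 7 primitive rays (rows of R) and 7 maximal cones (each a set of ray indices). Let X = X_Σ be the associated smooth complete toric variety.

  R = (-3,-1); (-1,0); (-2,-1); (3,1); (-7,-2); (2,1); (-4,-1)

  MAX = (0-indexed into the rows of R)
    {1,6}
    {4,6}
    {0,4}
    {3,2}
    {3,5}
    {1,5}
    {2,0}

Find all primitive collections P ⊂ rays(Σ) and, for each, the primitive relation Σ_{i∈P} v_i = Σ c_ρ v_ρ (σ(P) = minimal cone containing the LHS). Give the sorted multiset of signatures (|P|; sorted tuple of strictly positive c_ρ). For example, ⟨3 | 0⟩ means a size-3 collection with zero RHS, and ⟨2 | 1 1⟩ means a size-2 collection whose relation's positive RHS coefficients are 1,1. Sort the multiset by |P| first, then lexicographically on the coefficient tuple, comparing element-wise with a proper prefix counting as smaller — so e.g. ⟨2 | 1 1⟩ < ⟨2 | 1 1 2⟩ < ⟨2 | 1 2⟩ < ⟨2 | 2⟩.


Minimal non-faces — 14 found among 7 rays, 7 max cones:

  P = {0,3}:  v_{0} + v_{3} = 0 — sig = ⟨2 | 0⟩
  P = {2,5}:  v_{2} + v_{5} = 0 — sig = ⟨2 | 0⟩
  P = {0,1}:  v_{0} + v_{1} = v_{6} — sig = ⟨2 | 1⟩
  P = {0,5}:  v_{0} + v_{5} = v_{1} — sig = ⟨2 | 1⟩
  P = {0,6}:  v_{0} + v_{6} = v_{4} — sig = ⟨2 | 1⟩
  P = {1,2}:  v_{1} + v_{2} = v_{0} — sig = ⟨2 | 1⟩
  P = {1,3}:  v_{1} + v_{3} = v_{5} — sig = ⟨2 | 1⟩
  P = {3,4}:  v_{3} + v_{4} = v_{6} — sig = ⟨2 | 1⟩
  P = {3,6}:  v_{3} + v_{6} = v_{1} — sig = ⟨2 | 1⟩
  P = {4,5}:  v_{4} + v_{5} = v_{1} + v_{6} — sig = ⟨2 | 1 1⟩
  P = {1,4}:  v_{1} + v_{4} = 2·v_{6} — sig = ⟨2 | 2⟩
  P = {2,6}:  v_{2} + v_{6} = 2·v_{0} — sig = ⟨2 | 2⟩
  P = {5,6}:  v_{5} + v_{6} = 2·v_{1} — sig = ⟨2 | 2⟩
  P = {2,4}:  v_{2} + v_{4} = 3·v_{0} — sig = ⟨2 | 3⟩

Hence PRS(X_Σ) =
[⟨2 | 0⟩, ⟨2 | 0⟩, ⟨2 | 1⟩, ⟨2 | 1⟩, ⟨2 | 1⟩, ⟨2 | 1⟩, ⟨2 | 1⟩, ⟨2 | 1⟩, ⟨2 | 1⟩, ⟨2 | 1 1⟩, ⟨2 | 2⟩, ⟨2 | 2⟩, ⟨2 | 2⟩, ⟨2 | 3⟩]


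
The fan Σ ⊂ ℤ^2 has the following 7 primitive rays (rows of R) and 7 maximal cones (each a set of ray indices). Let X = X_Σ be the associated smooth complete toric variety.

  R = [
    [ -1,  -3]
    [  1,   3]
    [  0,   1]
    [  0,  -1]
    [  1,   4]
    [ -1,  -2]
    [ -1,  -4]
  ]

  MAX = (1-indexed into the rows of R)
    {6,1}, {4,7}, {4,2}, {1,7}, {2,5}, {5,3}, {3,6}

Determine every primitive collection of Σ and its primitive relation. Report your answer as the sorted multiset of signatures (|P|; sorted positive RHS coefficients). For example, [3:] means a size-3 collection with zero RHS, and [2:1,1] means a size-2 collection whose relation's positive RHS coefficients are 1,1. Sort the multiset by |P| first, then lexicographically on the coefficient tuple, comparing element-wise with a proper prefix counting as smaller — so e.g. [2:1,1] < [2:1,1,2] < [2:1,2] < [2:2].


14 collections generate NE(X_Σ); each relation:

  P = {1,2}:  v_{1} + v_{2} = 0 ; sig = [2:]
  P = {3,4}:  v_{3} + v_{4} = 0 ; sig = [2:]
  P = {5,7}:  v_{5} + v_{7} = 0 ; sig = [2:]
  P = {1,3}:  v_{1} + v_{3} = v_{6} ; sig = [2:1]
  P = {1,4}:  v_{1} + v_{4} = v_{7} ; sig = [2:1]
  P = {1,5}:  v_{1} + v_{5} = v_{3} ; sig = [2:1]
  P = {2,3}:  v_{2} + v_{3} = v_{5} ; sig = [2:1]
  P = {2,6}:  v_{2} + v_{6} = v_{3} ; sig = [2:1]
  P = {2,7}:  v_{2} + v_{7} = v_{4} ; sig = [2:1]
  P = {3,7}:  v_{3} + v_{7} = v_{1} ; sig = [2:1]
  P = {4,5}:  v_{4} + v_{5} = v_{2} ; sig = [2:1]
  P = {4,6}:  v_{4} + v_{6} = v_{1} ; sig = [2:1]
  P = {5,6}:  v_{5} + v_{6} = 2·v_{3} ; sig = [2:2]
  P = {6,7}:  v_{6} + v_{7} = 2·v_{1} ; sig = [2:2]

Sorted signature multiset PRS(X):
    |P|=2: 14 collections, coeffs (), (), (), (1), (1), (1), (1), (1), (1), (1), (1), (1), (2), (2)


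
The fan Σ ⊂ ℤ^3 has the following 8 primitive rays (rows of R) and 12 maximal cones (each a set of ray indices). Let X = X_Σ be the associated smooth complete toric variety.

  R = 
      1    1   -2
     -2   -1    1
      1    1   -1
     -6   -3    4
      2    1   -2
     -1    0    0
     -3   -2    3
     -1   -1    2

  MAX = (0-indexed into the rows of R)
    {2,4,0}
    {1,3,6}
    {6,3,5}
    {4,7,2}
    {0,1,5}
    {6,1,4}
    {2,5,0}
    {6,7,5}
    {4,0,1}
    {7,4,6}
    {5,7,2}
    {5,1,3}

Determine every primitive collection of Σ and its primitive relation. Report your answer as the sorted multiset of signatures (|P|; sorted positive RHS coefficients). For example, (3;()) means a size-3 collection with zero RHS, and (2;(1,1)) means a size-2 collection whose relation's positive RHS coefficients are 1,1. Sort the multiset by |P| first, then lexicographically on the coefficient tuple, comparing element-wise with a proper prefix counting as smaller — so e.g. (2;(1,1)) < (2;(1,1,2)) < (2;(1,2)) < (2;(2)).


Primitive collections (11):

  P = {0,7}:  v_{0} + v_{7} = 0 ; sig = (2;())
  P = {0,6}:  v_{0} + v_{6} = v_{1} ; sig = (2;(1))
  P = {1,2}:  v_{1} + v_{2} = v_{5} ; sig = (2;(1))
  P = {1,7}:  v_{1} + v_{7} = v_{6} ; sig = (2;(1))
  P = {4,5}:  v_{4} + v_{5} = v_{0} ; sig = (2;(1))
  P = {2,6}:  v_{2} + v_{6} = v_{5} + v_{7} ; sig = (2;(1,1))
  P = {0,3}:  v_{0} + v_{3} = 2·v_{1} + v_{5} ; sig = (2;(1,2))
  P = {2,3}:  v_{2} + v_{3} = 2·v_{5} + v_{6} ; sig = (2;(1,2))
  P = {3,7}:  v_{3} + v_{7} = v_{5} + 2·v_{6} ; sig = (2;(1,2))
  P = {3,4}:  v_{3} + v_{4} = 2·v_{1} ; sig = (2;(2))
  P = {1,5,6}:  v_{1} + v_{5} + v_{6} = v_{3} ; sig = (3;(1))

so the primitive-relation signature multiset is
    |P|=2: 10 collections, coeffs (), (1), (1), (1), (1), (1,1), (1,2), (1,2), (1,2), (2)
    |P|=3: 1 collection, coeffs (1)


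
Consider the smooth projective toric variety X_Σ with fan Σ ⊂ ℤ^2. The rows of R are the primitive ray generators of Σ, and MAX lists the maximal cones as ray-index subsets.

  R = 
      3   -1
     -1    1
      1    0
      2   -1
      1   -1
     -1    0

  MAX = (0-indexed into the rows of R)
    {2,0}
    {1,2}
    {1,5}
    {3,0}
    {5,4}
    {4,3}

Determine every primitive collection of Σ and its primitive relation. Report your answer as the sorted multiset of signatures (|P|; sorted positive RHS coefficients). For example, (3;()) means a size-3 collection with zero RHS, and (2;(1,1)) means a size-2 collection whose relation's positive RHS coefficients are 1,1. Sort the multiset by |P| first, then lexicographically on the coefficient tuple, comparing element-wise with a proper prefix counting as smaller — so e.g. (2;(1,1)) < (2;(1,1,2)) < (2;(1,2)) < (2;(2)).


The 9 primitive collections of Σ (r=6, n=2):

  P = {1,4}:  v_{1} + v_{4} = 0 ; sig = (2;())
  P = {2,5}:  v_{2} + v_{5} = 0 ; sig = (2;())
  P = {0,5}:  v_{0} + v_{5} = v_{3} ; sig = (2;(1))
  P = {1,3}:  v_{1} + v_{3} = v_{2} ; sig = (2;(1))
  P = {2,3}:  v_{2} + v_{3} = v_{0} ; sig = (2;(1))
  P = {2,4}:  v_{2} + v_{4} = v_{3} ; sig = (2;(1))
  P = {3,5}:  v_{3} + v_{5} = v_{4} ; sig = (2;(1))
  P = {0,1}:  v_{0} + v_{1} = 2·v_{2} ; sig = (2;(2))
  P = {0,4}:  v_{0} + v_{4} = 2·v_{3} ; sig = (2;(2))

Signatures (|P|; sorted positive RHS coefficients), sorted:
    (2;())
    (2;())
    (2;(1))
    (2;(1))
    (2;(1))
    (2;(1))
    (2;(1))
    (2;(2))
    (2;(2))


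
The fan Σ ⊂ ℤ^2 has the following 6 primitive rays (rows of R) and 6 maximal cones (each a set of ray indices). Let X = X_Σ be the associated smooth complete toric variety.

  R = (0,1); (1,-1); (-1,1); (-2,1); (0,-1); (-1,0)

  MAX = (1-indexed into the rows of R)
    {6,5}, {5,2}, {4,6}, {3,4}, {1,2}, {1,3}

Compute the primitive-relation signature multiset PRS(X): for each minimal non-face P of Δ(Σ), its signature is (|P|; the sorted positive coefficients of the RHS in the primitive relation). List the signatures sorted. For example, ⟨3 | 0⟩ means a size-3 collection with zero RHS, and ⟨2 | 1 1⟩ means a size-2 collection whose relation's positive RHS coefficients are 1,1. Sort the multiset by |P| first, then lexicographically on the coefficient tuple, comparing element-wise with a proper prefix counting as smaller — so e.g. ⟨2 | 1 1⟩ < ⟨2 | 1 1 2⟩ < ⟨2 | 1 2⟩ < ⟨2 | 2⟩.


9 collections generate NE(X_Σ); each relation:

  • {1,5}:  v_{1} + v_{5} = 0  ⇒ sig = ⟨2 | 0⟩
  • {2,3}:  v_{2} + v_{3} = 0  ⇒ sig = ⟨2 | 0⟩
  • {1,6}:  v_{1} + v_{6} = v_{3}  ⇒ sig = ⟨2 | 1⟩
  • {2,4}:  v_{2} + v_{4} = v_{6}  ⇒ sig = ⟨2 | 1⟩
  • {2,6}:  v_{2} + v_{6} = v_{5}  ⇒ sig = ⟨2 | 1⟩
  • {3,5}:  v_{3} + v_{5} = v_{6}  ⇒ sig = ⟨2 | 1⟩
  • {3,6}:  v_{3} + v_{6} = v_{4}  ⇒ sig = ⟨2 | 1⟩
  • {1,4}:  v_{1} + v_{4} = 2·v_{3}  ⇒ sig = ⟨2 | 2⟩
  • {4,5}:  v_{4} + v_{5} = 2·v_{6}  ⇒ sig = ⟨2 | 2⟩

Sorted signature multiset PRS(X):
{ ⟨2 | 0⟩ ×2,  ⟨2 | 1⟩ ×5,  ⟨2 | 2⟩ ×2 }


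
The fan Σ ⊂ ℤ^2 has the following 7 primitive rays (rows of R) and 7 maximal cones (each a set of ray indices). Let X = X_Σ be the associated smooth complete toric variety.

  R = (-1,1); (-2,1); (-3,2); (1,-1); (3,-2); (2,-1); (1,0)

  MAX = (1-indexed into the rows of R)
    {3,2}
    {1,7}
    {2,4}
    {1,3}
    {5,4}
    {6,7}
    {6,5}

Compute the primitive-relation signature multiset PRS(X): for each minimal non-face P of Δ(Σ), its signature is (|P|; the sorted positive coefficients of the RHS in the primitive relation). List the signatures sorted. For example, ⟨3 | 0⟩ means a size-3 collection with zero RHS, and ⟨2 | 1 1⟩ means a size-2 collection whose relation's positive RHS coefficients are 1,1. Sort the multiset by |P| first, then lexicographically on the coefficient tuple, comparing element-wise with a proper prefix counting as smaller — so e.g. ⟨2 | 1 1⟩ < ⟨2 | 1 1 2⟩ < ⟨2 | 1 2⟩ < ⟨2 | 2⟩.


Primitive collections (14):

  P = {1,4}:  v_{1} + v_{4} = 0 ; sig = ⟨2 | 0⟩
  P = {2,6}:  v_{2} + v_{6} = 0 ; sig = ⟨2 | 0⟩
  P = {3,5}:  v_{3} + v_{5} = 0 ; sig = ⟨2 | 0⟩
  P = {1,2}:  v_{1} + v_{2} = v_{3} ; sig = ⟨2 | 1⟩
  P = {1,5}:  v_{1} + v_{5} = v_{6} ; sig = ⟨2 | 1⟩
  P = {1,6}:  v_{1} + v_{6} = v_{7} ; sig = ⟨2 | 1⟩
  P = {2,5}:  v_{2} + v_{5} = v_{4} ; sig = ⟨2 | 1⟩
  P = {2,7}:  v_{2} + v_{7} = v_{1} ; sig = ⟨2 | 1⟩
  P = {3,4}:  v_{3} + v_{4} = v_{2} ; sig = ⟨2 | 1⟩
  P = {3,6}:  v_{3} + v_{6} = v_{1} ; sig = ⟨2 | 1⟩
  P = {4,6}:  v_{4} + v_{6} = v_{5} ; sig = ⟨2 | 1⟩
  P = {4,7}:  v_{4} + v_{7} = v_{6} ; sig = ⟨2 | 1⟩
  P = {3,7}:  v_{3} + v_{7} = 2·v_{1} ; sig = ⟨2 | 2⟩
  P = {5,7}:  v_{5} + v_{7} = 2·v_{6} ; sig = ⟨2 | 2⟩

Signatures (|P|; sorted positive RHS coefficients), sorted:
{ ⟨2 | 0⟩ ×3,  ⟨2 | 1⟩ ×9,  ⟨2 | 2⟩ ×2 }


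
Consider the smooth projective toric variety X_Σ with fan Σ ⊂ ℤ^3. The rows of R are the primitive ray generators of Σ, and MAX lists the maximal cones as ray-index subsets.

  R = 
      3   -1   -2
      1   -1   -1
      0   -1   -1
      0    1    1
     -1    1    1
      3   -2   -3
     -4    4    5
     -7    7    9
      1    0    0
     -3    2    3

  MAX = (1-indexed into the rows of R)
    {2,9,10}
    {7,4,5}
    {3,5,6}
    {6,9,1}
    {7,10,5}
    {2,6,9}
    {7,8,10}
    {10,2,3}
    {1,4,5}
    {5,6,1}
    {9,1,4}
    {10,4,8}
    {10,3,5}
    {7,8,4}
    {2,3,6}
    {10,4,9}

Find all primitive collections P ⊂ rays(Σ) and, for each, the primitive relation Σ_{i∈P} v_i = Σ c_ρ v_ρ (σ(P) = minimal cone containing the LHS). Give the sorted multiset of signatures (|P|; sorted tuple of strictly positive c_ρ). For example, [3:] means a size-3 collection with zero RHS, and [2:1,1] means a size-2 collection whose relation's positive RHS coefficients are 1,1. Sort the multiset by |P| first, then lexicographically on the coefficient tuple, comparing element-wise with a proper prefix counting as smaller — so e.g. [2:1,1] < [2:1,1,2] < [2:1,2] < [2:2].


Minimal non-faces — 23 found among 10 rays, 16 max cones:

  • {2,5}:  v_{2} + v_{5} = 0 ; sig = [2:]
  • {3,4}:  v_{3} + v_{4} = 0 ; sig = [2:]
  • {6,10}:  v_{6} + v_{10} = 0 ; sig = [2:]
  • {1,3}:  v_{1} + v_{3} = v_{6} ; sig = [2:1]
  • {1,10}:  v_{1} + v_{10} = v_{4} ; sig = [2:1]
  • {2,4}:  v_{2} + v_{4} = v_{9} ; sig = [2:1]
  • {3,9}:  v_{3} + v_{9} = v_{2} ; sig = [2:1]
  • {4,6}:  v_{4} + v_{6} = v_{1} ; sig = [2:1]
  • {5,9}:  v_{5} + v_{9} = v_{4} ; sig = [2:1]
  • {1,2}:  v_{1} + v_{2} = v_{6} + v_{9} ; sig = [2:1,1]
  • {2,7}:  v_{2} + v_{7} = v_{4} + v_{10} ; sig = [2:1,1]
  • {3,7}:  v_{3} + v_{7} = v_{5} + v_{10} ; sig = [2:1,1]
  • {3,8}:  v_{3} + v_{8} = v_{7} + v_{10} ; sig = [2:1,1]
  • {6,7}:  v_{6} + v_{7} = v_{4} + v_{5} ; sig = [2:1,1]
  • {6,8}:  v_{6} + v_{8} = v_{4} + v_{7} ; sig = [2:1,1]
  • {1,7}:  v_{1} + v_{7} = 2·v_{4} + v_{5} ; sig = [2:1,2]
  • {1,8}:  v_{1} + v_{8} = 2·v_{4} + v_{7} ; sig = [2:1,2]
  • {7,9}:  v_{7} + v_{9} = 2·v_{4} + v_{10} ; sig = [2:1,2]
  • {5,8}:  v_{5} + v_{8} = 2·v_{7} ; sig = [2:2]
  • {2,8}:  v_{2} + v_{8} = 2·v_{4} + 2·v_{10} ; sig = [2:2,2]
  • {8,9}:  v_{8} + v_{9} = 3·v_{4} + 2·v_{10} ; sig = [2:2,3]
  • {4,5,10}:  v_{4} + v_{5} + v_{10} = v_{7} ; sig = [3:1]
  • {4,7,10}:  v_{4} + v_{7} + v_{10} = v_{8} ; sig = [3:1]

Signatures (|P|; sorted positive RHS coefficients), sorted:
    |P|=2: 21 collections, coeffs (), (), (), (1), (1), (1), (1), (1), (1), (1,1), (1,1), (1,1), (1,1), (1,1), (1,1), (1,2), (1,2), (1,2), (2), (2,2), (2,3)
    |P|=3: 2 collections, coeffs (1), (1)


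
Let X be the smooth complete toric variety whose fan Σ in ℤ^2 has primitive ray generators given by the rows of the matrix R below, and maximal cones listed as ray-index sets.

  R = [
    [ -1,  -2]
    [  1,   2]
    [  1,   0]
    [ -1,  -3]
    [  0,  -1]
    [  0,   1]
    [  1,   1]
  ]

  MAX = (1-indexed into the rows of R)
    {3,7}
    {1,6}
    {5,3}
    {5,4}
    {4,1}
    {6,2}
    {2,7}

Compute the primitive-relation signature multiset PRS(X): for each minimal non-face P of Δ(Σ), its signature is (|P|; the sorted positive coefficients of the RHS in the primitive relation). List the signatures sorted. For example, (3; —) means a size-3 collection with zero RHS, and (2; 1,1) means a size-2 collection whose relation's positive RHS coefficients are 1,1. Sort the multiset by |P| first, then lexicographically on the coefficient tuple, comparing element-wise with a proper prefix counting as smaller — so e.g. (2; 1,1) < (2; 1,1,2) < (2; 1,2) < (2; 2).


The 14 primitive collections of Σ (r=7, n=2):

  • {1,2}:  v_{1} + v_{2} = 0  →  sig = (2; —)
  • {5,6}:  v_{5} + v_{6} = 0  →  sig = (2; —)
  • {1,5}:  v_{1} + v_{5} = v_{4}  →  sig = (2; 1)
  • {1,7}:  v_{1} + v_{7} = v_{5}  →  sig = (2; 1)
  • {2,4}:  v_{2} + v_{4} = v_{5}  →  sig = (2; 1)
  • {2,5}:  v_{2} + v_{5} = v_{7}  →  sig = (2; 1)
  • {3,6}:  v_{3} + v_{6} = v_{7}  →  sig = (2; 1)
  • {4,6}:  v_{4} + v_{6} = v_{1}  →  sig = (2; 1)
  • {5,7}:  v_{5} + v_{7} = v_{3}  →  sig = (2; 1)
  • {6,7}:  v_{6} + v_{7} = v_{2}  →  sig = (2; 1)
  • {1,3}:  v_{1} + v_{3} = 2·v_{5}  →  sig = (2; 2)
  • {2,3}:  v_{2} + v_{3} = 2·v_{7}  →  sig = (2; 2)
  • {4,7}:  v_{4} + v_{7} = 2·v_{5}  →  sig = (2; 2)
  • {3,4}:  v_{3} + v_{4} = 3·v_{5}  →  sig = (2; 3)

Sorted signature multiset PRS(X):
{ (2; —) ×2,  (2; 1) ×8,  (2; 2) ×3,  (2; 3) }


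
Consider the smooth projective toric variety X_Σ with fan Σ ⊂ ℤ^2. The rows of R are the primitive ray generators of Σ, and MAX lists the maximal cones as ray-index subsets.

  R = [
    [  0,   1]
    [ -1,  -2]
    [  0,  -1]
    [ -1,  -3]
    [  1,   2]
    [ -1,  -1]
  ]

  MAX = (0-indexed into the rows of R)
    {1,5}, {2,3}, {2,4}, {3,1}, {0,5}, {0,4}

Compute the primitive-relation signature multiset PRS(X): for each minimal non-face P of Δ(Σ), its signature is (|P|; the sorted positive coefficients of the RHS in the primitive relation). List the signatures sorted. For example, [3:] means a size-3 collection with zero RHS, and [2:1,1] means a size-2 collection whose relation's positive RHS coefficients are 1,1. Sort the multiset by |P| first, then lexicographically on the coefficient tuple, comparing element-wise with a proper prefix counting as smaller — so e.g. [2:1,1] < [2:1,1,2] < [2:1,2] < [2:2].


Σ has 9 primitive collections:

  {0,2}:  v_{0} + v_{2} = 0  ⟹  sig = [2:]
  {1,4}:  v_{1} + v_{4} = 0  ⟹  sig = [2:]
  {0,1}:  v_{0} + v_{1} = v_{5}  ⟹  sig = [2:1]
  {0,3}:  v_{0} + v_{3} = v_{1}  ⟹  sig = [2:1]
  {1,2}:  v_{1} + v_{2} = v_{3}  ⟹  sig = [2:1]
  {2,5}:  v_{2} + v_{5} = v_{1}  ⟹  sig = [2:1]
  {3,4}:  v_{3} + v_{4} = v_{2}  ⟹  sig = [2:1]
  {4,5}:  v_{4} + v_{5} = v_{0}  ⟹  sig = [2:1]
  {3,5}:  v_{3} + v_{5} = 2·v_{1}  ⟹  sig = [2:2]

Sorted signature multiset PRS(X):
[[2:], [2:], [2:1], [2:1], [2:1], [2:1], [2:1], [2:1], [2:2]]


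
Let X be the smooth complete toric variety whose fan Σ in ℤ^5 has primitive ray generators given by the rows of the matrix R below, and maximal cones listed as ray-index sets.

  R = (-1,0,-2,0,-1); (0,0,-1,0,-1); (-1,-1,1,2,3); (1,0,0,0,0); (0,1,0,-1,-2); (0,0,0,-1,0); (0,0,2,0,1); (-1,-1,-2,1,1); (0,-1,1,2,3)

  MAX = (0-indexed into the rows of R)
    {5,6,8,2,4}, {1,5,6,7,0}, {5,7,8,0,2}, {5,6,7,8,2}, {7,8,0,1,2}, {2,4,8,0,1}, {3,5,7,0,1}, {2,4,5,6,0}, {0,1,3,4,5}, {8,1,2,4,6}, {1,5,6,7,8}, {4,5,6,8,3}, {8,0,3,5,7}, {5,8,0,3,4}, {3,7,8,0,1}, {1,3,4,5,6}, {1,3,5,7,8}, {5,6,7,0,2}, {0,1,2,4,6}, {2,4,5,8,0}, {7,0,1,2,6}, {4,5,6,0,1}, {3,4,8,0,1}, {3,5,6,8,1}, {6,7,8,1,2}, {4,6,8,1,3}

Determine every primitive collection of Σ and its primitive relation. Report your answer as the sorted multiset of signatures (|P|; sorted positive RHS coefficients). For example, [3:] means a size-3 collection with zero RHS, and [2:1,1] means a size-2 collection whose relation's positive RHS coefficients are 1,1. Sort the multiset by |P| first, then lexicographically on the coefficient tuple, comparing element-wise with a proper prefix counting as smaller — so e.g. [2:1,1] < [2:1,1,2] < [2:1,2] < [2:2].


8 collections generate NE(X_Σ); each relation:

  P = {2,3}:  v_{2} + v_{3} = v_{8}  so sig = [2:1]
  P = {4,7}:  v_{4} + v_{7} = v_{0}  so sig = [2:1]
  P = {0,3,6}:  v_{0} + v_{3} + v_{6} = 0  so sig = [3:]
  P = {0,6,8}:  v_{0} + v_{6} + v_{8} = v_{2}  so sig = [3:1]
  P = {1,2,5}:  v_{1} + v_{2} + v_{5} = v_{6} + v_{7}  so sig = [3:1,1]
  P = {3,6,7}:  v_{3} + v_{6} + v_{7} = v_{1} + v_{5} + v_{8}  so sig = [3:1,1,1]
  P = {1,4,5,8}:  v_{1} + v_{4} + v_{5} + v_{8} = 0  so sig = [4:]
  P = {0,1,5,8}:  v_{0} + v_{1} + v_{5} + v_{8} = v_{7}  so sig = [4:1]

Hence PRS(X_Σ) =
[[2:1], [2:1], [3:], [3:1], [3:1,1], [3:1,1,1], [4:], [4:1]]


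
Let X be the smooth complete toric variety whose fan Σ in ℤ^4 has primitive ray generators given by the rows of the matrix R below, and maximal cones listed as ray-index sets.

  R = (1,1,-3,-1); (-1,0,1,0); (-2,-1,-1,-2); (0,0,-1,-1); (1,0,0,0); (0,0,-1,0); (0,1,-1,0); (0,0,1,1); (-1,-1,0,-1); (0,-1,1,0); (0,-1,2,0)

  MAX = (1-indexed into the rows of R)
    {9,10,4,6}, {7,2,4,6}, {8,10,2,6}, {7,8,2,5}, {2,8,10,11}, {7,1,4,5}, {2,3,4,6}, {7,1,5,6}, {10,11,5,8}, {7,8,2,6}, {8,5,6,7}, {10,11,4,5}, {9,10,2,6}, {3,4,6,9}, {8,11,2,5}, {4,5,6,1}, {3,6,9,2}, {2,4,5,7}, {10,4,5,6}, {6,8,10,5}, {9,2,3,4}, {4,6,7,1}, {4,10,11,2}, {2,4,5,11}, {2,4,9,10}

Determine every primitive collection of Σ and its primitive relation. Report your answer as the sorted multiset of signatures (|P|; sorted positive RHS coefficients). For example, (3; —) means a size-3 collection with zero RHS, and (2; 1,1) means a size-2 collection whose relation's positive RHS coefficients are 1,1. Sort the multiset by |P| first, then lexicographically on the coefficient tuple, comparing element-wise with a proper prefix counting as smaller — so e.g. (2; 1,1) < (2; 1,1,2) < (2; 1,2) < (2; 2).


Σ has 24 primitive collections:

  {4,8}:  v_{4} + v_{8} = 0  ⟹  sig = (2; —)
  {7,10}:  v_{7} + v_{10} = 0  ⟹  sig = (2; —)
  {6,11}:  v_{6} + v_{11} = v_{10}  ⟹  sig = (2; 1)
  {1,2}:  v_{1} + v_{2} = v_{4} + v_{7}  ⟹  sig = (2; 1,1)
  {1,11}:  v_{1} + v_{11} = v_{4} + v_{5}  ⟹  sig = (2; 1,1)
  {3,5}:  v_{3} + v_{5} = v_{4} + v_{9}  ⟹  sig = (2; 1,1)
  {5,9}:  v_{5} + v_{9} = v_{4} + v_{10}  ⟹  sig = (2; 1,1)
  {7,11}:  v_{7} + v_{11} = v_{2} + v_{5}  ⟹  sig = (2; 1,1)
  {1,8}:  v_{1} + v_{8} = v_{5} + v_{6} + v_{7}  ⟹  sig = (2; 1,1,1)
  {1,10}:  v_{1} + v_{10} = v_{4} + v_{5} + v_{6}  ⟹  sig = (2; 1,1,1)
  {3,8}:  v_{3} + v_{8} = v_{2} + v_{6} + v_{9}  ⟹  sig = (2; 1,1,1)
  {7,9}:  v_{7} + v_{9} = v_{2} + v_{4} + v_{6}  ⟹  sig = (2; 1,1,1)
  {8,9}:  v_{8} + v_{9} = v_{2} + v_{6} + v_{10}  ⟹  sig = (2; 1,1,1)
  {3,11}:  v_{3} + v_{11} = v_{2} + v_{4} + v_{9} + v_{10}  ⟹  sig = (2; 1,1,1,1)
  {9,11}:  v_{9} + v_{11} = v_{2} + v_{4} + 2·v_{10}  ⟹  sig = (2; 1,1,2)
  {1,9}:  v_{1} + v_{9} = 2·v_{4} + v_{6}  ⟹  sig = (2; 1,2)
  {1,3}:  v_{1} + v_{3} = v_{2} + 3·v_{4} + 2·v_{6}  ⟹  sig = (2; 1,2,3)
  {3,10}:  v_{3} + v_{10} = 2·v_{9}  ⟹  sig = (2; 2)
  {3,7}:  v_{3} + v_{7} = 2·v_{2} + 2·v_{4} + 2·v_{6}  ⟹  sig = (2; 2,2,2)
  {2,5,6}:  v_{2} + v_{5} + v_{6} = 0  ⟹  sig = (3; —)
  {2,5,10}:  v_{2} + v_{5} + v_{10} = v_{11}  ⟹  sig = (3; 1)
  {2,4,6,9}:  v_{2} + v_{4} + v_{6} + v_{9} = v_{3}  ⟹  sig = (4; 1)
  {2,4,6,10}:  v_{2} + v_{4} + v_{6} + v_{10} = v_{9}  ⟹  sig = (4; 1)
  {4,5,6,7}:  v_{4} + v_{5} + v_{6} + v_{7} = v_{1}  ⟹  sig = (4; 1)

so the primitive-relation signature multiset is
[(2; —), (2; —), (2; 1), (2; 1,1), (2; 1,1), (2; 1,1), (2; 1,1), (2; 1,1), (2; 1,1,1), (2; 1,1,1), (2; 1,1,1), (2; 1,1,1), (2; 1,1,1), (2; 1,1,1,1), (2; 1,1,2), (2; 1,2), (2; 1,2,3), (2; 2), (2; 2,2,2), (3; —), (3; 1), (4; 1), (4; 1), (4; 1)]


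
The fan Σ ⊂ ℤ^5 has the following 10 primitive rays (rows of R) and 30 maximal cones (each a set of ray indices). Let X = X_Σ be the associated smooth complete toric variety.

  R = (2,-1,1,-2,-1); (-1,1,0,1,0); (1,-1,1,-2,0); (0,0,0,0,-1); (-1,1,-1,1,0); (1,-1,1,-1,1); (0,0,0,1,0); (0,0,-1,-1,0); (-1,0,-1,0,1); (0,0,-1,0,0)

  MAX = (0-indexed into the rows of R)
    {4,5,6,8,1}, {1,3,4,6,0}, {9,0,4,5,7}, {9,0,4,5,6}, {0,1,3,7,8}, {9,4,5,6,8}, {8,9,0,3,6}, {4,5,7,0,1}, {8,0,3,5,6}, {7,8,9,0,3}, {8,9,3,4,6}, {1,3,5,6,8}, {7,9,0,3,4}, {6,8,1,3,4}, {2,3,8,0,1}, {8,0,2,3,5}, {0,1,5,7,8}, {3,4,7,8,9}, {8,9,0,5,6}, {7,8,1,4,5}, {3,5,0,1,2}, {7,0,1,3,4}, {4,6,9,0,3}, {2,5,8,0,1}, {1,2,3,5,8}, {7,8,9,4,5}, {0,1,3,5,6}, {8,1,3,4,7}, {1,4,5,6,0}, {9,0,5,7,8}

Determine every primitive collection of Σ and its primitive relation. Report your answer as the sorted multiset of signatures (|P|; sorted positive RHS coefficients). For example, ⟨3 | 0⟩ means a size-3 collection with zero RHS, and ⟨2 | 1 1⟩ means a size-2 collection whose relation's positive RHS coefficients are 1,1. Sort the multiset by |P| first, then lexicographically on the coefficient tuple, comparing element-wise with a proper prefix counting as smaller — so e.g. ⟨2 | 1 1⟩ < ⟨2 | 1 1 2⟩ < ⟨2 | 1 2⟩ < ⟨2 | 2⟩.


Σ has 12 primitive collections:

  P={1,9}:  v_{1} + v_{9} = v_{4}  ⟹  sig = ⟨2 | 1⟩
  P={6,7}:  v_{6} + v_{7} = v_{9}  ⟹  sig = ⟨2 | 1⟩
  P={2,6}:  v_{2} + v_{6} = v_{3} + v_{5}  ⟹  sig = ⟨2 | 1 1⟩
  P={2,9}:  v_{2} + v_{9} = v_{0} + v_{8}  ⟹  sig = ⟨2 | 1 1⟩
  P={2,4}:  v_{2} + v_{4} = v_{0} + v_{1} + v_{8}  ⟹  sig = ⟨2 | 1 1 1⟩
  P={2,7}:  v_{2} + v_{7} = 2·v_{0} + v_{1} + 2·v_{8}  ⟹  sig = ⟨2 | 1 2 2⟩
  P={3,4,5}:  v_{3} + v_{4} + v_{5} = 0  ⟹  sig = ⟨3 | 0⟩
  P={0,4,8}:  v_{0} + v_{4} + v_{8} = v_{7}  ⟹  sig = ⟨3 | 1⟩
  P={3,5,7}:  v_{3} + v_{5} + v_{7} = v_{0} + v_{8}  ⟹  sig = ⟨3 | 1 1⟩
  P={3,5,9}:  v_{3} + v_{5} + v_{9} = v_{0} + v_{6} + v_{8}  ⟹  sig = ⟨3 | 1 1 1⟩
  P={0,1,6,8}:  v_{0} + v_{1} + v_{6} + v_{8} = 0  ⟹  sig = ⟨4 | 0⟩
  P={0,1,3,5,8}:  v_{0} + v_{1} + v_{3} + v_{5} + v_{8} = v_{2}  ⟹  sig = ⟨5 | 1⟩

so the primitive-relation signature multiset is
[⟨2 | 1⟩, ⟨2 | 1⟩, ⟨2 | 1 1⟩, ⟨2 | 1 1⟩, ⟨2 | 1 1 1⟩, ⟨2 | 1 2 2⟩, ⟨3 | 0⟩, ⟨3 | 1⟩, ⟨3 | 1 1⟩, ⟨3 | 1 1 1⟩, ⟨4 | 0⟩, ⟨5 | 1⟩]


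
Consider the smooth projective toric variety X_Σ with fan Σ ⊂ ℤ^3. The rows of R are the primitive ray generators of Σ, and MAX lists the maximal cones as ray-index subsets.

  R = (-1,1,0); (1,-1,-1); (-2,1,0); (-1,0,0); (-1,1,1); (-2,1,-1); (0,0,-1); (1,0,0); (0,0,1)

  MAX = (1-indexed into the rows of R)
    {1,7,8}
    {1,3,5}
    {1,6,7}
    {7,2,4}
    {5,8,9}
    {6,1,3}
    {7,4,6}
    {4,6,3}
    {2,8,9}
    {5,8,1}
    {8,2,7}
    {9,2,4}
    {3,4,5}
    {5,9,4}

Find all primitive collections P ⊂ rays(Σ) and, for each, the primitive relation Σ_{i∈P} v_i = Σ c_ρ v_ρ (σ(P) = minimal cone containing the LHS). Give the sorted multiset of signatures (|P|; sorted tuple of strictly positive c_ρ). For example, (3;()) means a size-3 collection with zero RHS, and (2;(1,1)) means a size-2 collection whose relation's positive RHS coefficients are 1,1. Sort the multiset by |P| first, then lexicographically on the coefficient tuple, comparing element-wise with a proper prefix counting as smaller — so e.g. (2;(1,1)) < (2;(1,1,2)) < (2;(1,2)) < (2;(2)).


|primitive collections| = 15. Relations:

  {2,5}:  v_{2} + v_{5} = 0  ⇒ sig = (2;())
  {4,8}:  v_{4} + v_{8} = 0  ⇒ sig = (2;())
  {7,9}:  v_{7} + v_{9} = 0  ⇒ sig = (2;())
  {1,2}:  v_{1} + v_{2} = v_{7}  ⇒ sig = (2;(1))
  {1,4}:  v_{1} + v_{4} = v_{3}  ⇒ sig = (2;(1))
  {1,9}:  v_{1} + v_{9} = v_{5}  ⇒ sig = (2;(1))
  {3,7}:  v_{3} + v_{7} = v_{6}  ⇒ sig = (2;(1))
  {3,8}:  v_{3} + v_{8} = v_{1}  ⇒ sig = (2;(1))
  {5,7}:  v_{5} + v_{7} = v_{1}  ⇒ sig = (2;(1))
  {6,9}:  v_{6} + v_{9} = v_{3}  ⇒ sig = (2;(1))
  {2,3}:  v_{2} + v_{3} = v_{4} + v_{7}  ⇒ sig = (2;(1,1))
  {3,9}:  v_{3} + v_{9} = v_{4} + v_{5}  ⇒ sig = (2;(1,1))
  {5,6}:  v_{5} + v_{6} = v_{1} + v_{3}  ⇒ sig = (2;(1,1))
  {6,8}:  v_{6} + v_{8} = v_{1} + v_{7}  ⇒ sig = (2;(1,1))
  {2,6}:  v_{2} + v_{6} = v_{4} + 2·v_{7}  ⇒ sig = (2;(1,2))

Sorted signature multiset PRS(X):
    (2;())
    (2;())
    (2;())
    (2;(1))
    (2;(1))
    (2;(1))
    (2;(1))
    (2;(1))
    (2;(1))
    (2;(1))
    (2;(1,1))
    (2;(1,1))
    (2;(1,1))
    (2;(1,1))
    (2;(1,2))


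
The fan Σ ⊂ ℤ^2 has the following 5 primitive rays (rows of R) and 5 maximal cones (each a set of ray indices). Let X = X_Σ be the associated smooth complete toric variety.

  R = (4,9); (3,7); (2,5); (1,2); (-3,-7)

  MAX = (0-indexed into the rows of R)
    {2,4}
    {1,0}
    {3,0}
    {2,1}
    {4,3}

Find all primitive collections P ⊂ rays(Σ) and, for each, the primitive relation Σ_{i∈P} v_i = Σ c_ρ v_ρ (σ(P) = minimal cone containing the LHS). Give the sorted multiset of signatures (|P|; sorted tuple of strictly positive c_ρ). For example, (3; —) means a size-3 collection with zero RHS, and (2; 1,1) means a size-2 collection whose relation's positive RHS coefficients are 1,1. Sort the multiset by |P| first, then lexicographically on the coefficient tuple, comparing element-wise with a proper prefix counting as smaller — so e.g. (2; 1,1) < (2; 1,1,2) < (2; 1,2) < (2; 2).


5 collections generate NE(X_Σ); each relation:

  • {1,4}:  v_{1} + v_{4} = 0  →  sig = (2; —)
  • {0,4}:  v_{0} + v_{4} = v_{3}  →  sig = (2; 1)
  • {1,3}:  v_{1} + v_{3} = v_{0}  →  sig = (2; 1)
  • {2,3}:  v_{2} + v_{3} = v_{1}  →  sig = (2; 1)
  • {0,2}:  v_{0} + v_{2} = 2·v_{1}  →  sig = (2; 2)

Sorted signature multiset PRS(X):
    |P|=2: 5 collections, coeffs (), (1), (1), (1), (2)


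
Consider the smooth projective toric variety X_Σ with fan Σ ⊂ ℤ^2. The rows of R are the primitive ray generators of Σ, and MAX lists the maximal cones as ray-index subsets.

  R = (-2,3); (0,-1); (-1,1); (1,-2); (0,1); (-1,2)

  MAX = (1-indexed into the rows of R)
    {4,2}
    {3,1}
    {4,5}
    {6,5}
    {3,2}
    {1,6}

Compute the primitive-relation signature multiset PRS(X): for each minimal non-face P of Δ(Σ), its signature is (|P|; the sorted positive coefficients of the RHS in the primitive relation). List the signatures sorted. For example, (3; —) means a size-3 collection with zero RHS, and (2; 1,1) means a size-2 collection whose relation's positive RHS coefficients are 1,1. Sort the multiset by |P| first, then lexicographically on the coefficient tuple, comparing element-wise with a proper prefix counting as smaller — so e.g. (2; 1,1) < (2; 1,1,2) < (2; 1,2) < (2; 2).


|primitive collections| = 9. Relations:

  {2,5}:  v_{2} + v_{5} = 0 — sig = (2; —)
  {4,6}:  v_{4} + v_{6} = 0 — sig = (2; —)
  {1,4}:  v_{1} + v_{4} = v_{3} — sig = (2; 1)
  {2,6}:  v_{2} + v_{6} = v_{3} — sig = (2; 1)
  {3,4}:  v_{3} + v_{4} = v_{2} — sig = (2; 1)
  {3,5}:  v_{3} + v_{5} = v_{6} — sig = (2; 1)
  {3,6}:  v_{3} + v_{6} = v_{1} — sig = (2; 1)
  {1,2}:  v_{1} + v_{2} = 2·v_{3} — sig = (2; 2)
  {1,5}:  v_{1} + v_{5} = 2·v_{6} — sig = (2; 2)

Sorted signature multiset PRS(X):
    (2; —)
    (2; —)
    (2; 1)
    (2; 1)
    (2; 1)
    (2; 1)
    (2; 1)
    (2; 2)
    (2; 2)


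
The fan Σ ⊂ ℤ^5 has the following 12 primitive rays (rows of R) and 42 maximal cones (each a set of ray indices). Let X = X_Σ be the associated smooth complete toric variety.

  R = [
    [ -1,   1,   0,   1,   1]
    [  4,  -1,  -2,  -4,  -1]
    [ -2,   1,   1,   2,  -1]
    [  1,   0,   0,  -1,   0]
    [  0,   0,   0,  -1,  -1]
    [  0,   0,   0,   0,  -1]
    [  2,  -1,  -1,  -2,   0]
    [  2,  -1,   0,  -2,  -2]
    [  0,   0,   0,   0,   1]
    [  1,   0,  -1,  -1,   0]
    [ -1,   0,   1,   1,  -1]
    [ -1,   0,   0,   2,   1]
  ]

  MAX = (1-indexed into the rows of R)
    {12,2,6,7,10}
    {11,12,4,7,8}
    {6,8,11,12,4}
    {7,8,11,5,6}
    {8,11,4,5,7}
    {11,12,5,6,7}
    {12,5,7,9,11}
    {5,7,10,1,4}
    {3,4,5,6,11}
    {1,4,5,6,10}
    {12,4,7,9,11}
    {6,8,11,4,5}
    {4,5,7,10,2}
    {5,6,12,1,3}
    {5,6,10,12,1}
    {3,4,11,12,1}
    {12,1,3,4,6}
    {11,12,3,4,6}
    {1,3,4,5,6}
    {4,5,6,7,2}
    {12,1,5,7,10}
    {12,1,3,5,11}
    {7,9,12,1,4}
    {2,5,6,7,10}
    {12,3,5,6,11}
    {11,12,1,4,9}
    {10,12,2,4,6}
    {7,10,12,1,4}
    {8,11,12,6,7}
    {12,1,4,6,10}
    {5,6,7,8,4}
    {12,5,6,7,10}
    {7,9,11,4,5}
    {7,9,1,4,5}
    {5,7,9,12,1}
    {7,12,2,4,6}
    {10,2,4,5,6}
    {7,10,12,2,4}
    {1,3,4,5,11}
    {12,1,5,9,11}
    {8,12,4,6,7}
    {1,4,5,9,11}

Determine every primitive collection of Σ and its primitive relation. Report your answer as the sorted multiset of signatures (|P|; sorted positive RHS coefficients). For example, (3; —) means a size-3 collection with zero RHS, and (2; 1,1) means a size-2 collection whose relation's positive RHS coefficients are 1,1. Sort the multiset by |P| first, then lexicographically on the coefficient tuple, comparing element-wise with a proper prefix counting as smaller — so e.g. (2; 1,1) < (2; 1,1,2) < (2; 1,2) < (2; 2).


Δ(Σ) — 12 vertices, 23 min non-faces:

  P={6,9}:  v_{6} + v_{9} = 0  ⇒ sig = (2; —)
  P={3,7}:  v_{3} + v_{7} = v_{6}  ⇒ sig = (2; 1)
  P={10,11}:  v_{10} + v_{11} = v_{6}  ⇒ sig = (2; 1)
  P={1,8}:  v_{1} + v_{8} = v_{4} + v_{6}  ⇒ sig = (2; 1,1)
  P={3,9}:  v_{3} + v_{9} = v_{1} + v_{11}  ⇒ sig = (2; 1,1)
  P={9,10}:  v_{9} + v_{10} = v_{1} + v_{7}  ⇒ sig = (2; 1,1)
  P={2,9}:  v_{2} + v_{9} = v_{4} + v_{7} + v_{10}  ⇒ sig = (2; 1,1,1)
  P={8,9}:  v_{8} + v_{9} = v_{4} + v_{7} + v_{11}  ⇒ sig = (2; 1,1,1)
  P={2,3}:  v_{2} + v_{3} = v_{4} + 2·v_{6} + v_{10}  ⇒ sig = (2; 1,1,2)
  P={2,11}:  v_{2} + v_{11} = v_{4} + 2·v_{6} + v_{7}  ⇒ sig = (2; 1,1,2)
  P={3,8}:  v_{3} + v_{8} = v_{4} + 2·v_{6} + v_{11}  ⇒ sig = (2; 1,1,2)
  P={8,10}:  v_{8} + v_{10} = v_{4} + 2·v_{6} + v_{7}  ⇒ sig = (2; 1,1,2)
  P={1,2}:  v_{1} + v_{2} = v_{4} + 2·v_{10}  ⇒ sig = (2; 1,2)
  P={3,10}:  v_{3} + v_{10} = v_{1} + 2·v_{6}  ⇒ sig = (2; 1,2)
  P={2,8}:  v_{2} + v_{8} = 2·v_{4} + 3·v_{6} + 2·v_{7}  ⇒ sig = (2; 2,2,3)
  P={1,7,11}:  v_{1} + v_{7} + v_{11} = 0  ⇒ sig = (3; —)
  P={4,5,12}:  v_{4} + v_{5} + v_{12} = 0  ⇒ sig = (3; —)
  P={1,6,7}:  v_{1} + v_{6} + v_{7} = v_{10}  ⇒ sig = (3; 1)
  P={1,6,11}:  v_{1} + v_{6} + v_{11} = v_{3}  ⇒ sig = (3; 1)
  P={2,5,12}:  v_{2} + v_{5} + v_{12} = v_{6} + v_{7} + v_{10}  ⇒ sig = (3; 1,1,1)
  P={5,8,12}:  v_{5} + v_{8} + v_{12} = v_{6} + v_{7} + v_{11}  ⇒ sig = (3; 1,1,1)
  P={4,6,7,10}:  v_{4} + v_{6} + v_{7} + v_{10} = v_{2}  ⇒ sig = (4; 1)
  P={4,6,7,11}:  v_{4} + v_{6} + v_{7} + v_{11} = v_{8}  ⇒ sig = (4; 1)

Signatures (|P|; sorted positive RHS coefficients), sorted:
    |P|=2: 15 collections, coeffs (), (1), (1), (1,1), (1,1), (1,1), (1,1,1), (1,1,1), (1,1,2), (1,1,2), (1,1,2), (1,1,2), (1,2), (1,2), (2,2,3)
    |P|=3: 6 collections, coeffs (), (), (1), (1), (1,1,1), (1,1,1)
    |P|=4: 2 collections, coeffs (1), (1)


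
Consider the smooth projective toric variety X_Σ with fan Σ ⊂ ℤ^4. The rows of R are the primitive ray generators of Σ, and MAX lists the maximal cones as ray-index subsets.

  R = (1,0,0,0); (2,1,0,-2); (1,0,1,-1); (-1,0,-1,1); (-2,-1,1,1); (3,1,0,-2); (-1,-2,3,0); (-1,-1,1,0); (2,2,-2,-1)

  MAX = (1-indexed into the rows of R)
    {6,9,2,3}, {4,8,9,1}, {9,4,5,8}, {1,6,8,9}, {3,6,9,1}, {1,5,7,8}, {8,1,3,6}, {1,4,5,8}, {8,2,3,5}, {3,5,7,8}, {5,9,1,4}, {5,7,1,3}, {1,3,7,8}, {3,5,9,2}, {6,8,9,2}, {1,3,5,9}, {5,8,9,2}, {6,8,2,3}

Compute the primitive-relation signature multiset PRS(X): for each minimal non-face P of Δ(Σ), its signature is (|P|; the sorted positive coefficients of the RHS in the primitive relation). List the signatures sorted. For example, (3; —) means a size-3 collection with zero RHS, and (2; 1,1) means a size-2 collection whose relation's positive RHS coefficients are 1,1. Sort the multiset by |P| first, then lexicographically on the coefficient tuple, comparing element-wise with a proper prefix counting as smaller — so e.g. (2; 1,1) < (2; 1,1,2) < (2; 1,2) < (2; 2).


12 minimal non-faces of Δ(Σ) (on 9 rays):

  {3,4}:  v_{3} + v_{4} = 0  →  sig = (2; —)
  {1,2}:  v_{1} + v_{2} = v_{6}  →  sig = (2; 1)
  {5,6}:  v_{5} + v_{6} = v_{3}  →  sig = (2; 1)
  {7,9}:  v_{7} + v_{9} = v_{3}  →  sig = (2; 1)
  {2,4}:  v_{2} + v_{4} = v_{8} + v_{9}  →  sig = (2; 1,1)
  {4,6}:  v_{4} + v_{6} = v_{1} + v_{8} + v_{9}  →  sig = (2; 1,1,1)
  {4,7}:  v_{4} + v_{7} = v_{1} + v_{5} + v_{8}  →  sig = (2; 1,1,1)
  {6,7}:  v_{6} + v_{7} = v_{1} + 2·v_{3} + v_{8}  →  sig = (2; 1,1,2)
  {2,7}:  v_{2} + v_{7} = 2·v_{3} + v_{8}  →  sig = (2; 1,2)
  {3,8,9}:  v_{3} + v_{8} + v_{9} = v_{2}  →  sig = (3; 1)
  {1,5,8,9}:  v_{1} + v_{5} + v_{8} + v_{9} = 0  →  sig = (4; —)
  {1,3,5,8}:  v_{1} + v_{3} + v_{5} + v_{8} = v_{7}  →  sig = (4; 1)

so the primitive-relation signature multiset is
    |P|=2: 9 collections, coeffs (), (1), (1), (1), (1,1), (1,1,1), (1,1,1), (1,1,2), (1,2)
    |P|=3: 1 collection, coeffs (1)
    |P|=4: 2 collections, coeffs (), (1)


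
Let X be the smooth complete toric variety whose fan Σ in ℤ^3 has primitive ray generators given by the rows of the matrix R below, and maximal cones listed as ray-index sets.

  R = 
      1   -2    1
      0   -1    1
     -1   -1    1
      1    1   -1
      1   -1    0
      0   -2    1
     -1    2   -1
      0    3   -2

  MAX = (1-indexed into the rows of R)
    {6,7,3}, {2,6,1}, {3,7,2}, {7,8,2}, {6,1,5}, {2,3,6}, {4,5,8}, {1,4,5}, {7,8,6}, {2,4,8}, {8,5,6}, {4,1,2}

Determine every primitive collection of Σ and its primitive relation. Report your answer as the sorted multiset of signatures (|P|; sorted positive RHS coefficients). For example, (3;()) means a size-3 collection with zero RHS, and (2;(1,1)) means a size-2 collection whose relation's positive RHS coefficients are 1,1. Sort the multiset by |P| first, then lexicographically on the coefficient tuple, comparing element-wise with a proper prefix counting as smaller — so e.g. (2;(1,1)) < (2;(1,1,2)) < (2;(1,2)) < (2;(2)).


Primitive collections (12):

  P={1,7}:  v_{1} + v_{7} = 0 — sig = (2;())
  P={3,4}:  v_{3} + v_{4} = 0 — sig = (2;())
  P={1,8}:  v_{1} + v_{8} = v_{4} — sig = (2;(1))
  P={2,5}:  v_{2} + v_{5} = v_{1} — sig = (2;(1))
  P={3,5}:  v_{3} + v_{5} = v_{6} — sig = (2;(1))
  P={3,8}:  v_{3} + v_{8} = v_{7} — sig = (2;(1))
  P={4,6}:  v_{4} + v_{6} = v_{5} — sig = (2;(1))
  P={4,7}:  v_{4} + v_{7} = v_{8} — sig = (2;(1))
  P={1,3}:  v_{1} + v_{3} = v_{2} + v_{6} — sig = (2;(1,1))
  P={5,7}:  v_{5} + v_{7} = v_{6} + v_{8} — sig = (2;(1,1))
  P={2,6,8}:  v_{2} + v_{6} + v_{8} = 0 — sig = (3;())
  P={2,6,7}:  v_{2} + v_{6} + v_{7} = v_{3} — sig = (3;(1))

so the primitive-relation signature multiset is
    (2;())
    (2;())
    (2;(1))
    (2;(1))
    (2;(1))
    (2;(1))
    (2;(1))
    (2;(1))
    (2;(1,1))
    (2;(1,1))
    (3;())
    (3;(1))


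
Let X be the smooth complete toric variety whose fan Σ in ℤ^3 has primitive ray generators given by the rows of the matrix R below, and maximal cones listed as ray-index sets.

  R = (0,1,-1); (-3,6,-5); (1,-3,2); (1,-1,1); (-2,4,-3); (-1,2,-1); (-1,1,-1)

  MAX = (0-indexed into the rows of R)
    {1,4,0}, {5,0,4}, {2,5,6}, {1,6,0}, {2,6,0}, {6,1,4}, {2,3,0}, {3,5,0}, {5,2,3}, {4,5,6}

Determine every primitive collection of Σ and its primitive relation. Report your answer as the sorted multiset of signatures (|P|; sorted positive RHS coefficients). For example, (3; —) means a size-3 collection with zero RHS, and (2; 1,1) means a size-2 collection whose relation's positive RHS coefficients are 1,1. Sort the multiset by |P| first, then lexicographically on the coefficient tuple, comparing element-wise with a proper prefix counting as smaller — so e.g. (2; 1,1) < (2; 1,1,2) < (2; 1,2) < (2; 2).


The 9 primitive collections of Σ (r=7, n=3):

  • {3,6}:  v_{3} + v_{6} = 0  so sig = (2; —)
  • {2,4}:  v_{2} + v_{4} = v_{6}  so sig = (2; 1)
  • {1,3}:  v_{1} + v_{3} = v_{0} + v_{4}  so sig = (2; 1,1)
  • {3,4}:  v_{3} + v_{4} = v_{0} + v_{5}  so sig = (2; 1,1)
  • {1,2}:  v_{1} + v_{2} = v_{0} + 2·v_{6}  so sig = (2; 1,2)
  • {1,5}:  v_{1} + v_{5} = 2·v_{4}  so sig = (2; 2)
  • {0,2,5}:  v_{0} + v_{2} + v_{5} = 0  so sig = (3; —)
  • {0,4,6}:  v_{0} + v_{4} + v_{6} = v_{1}  so sig = (3; 1)
  • {0,5,6}:  v_{0} + v_{5} + v_{6} = v_{4}  so sig = (3; 1)

Sorted signature multiset PRS(X):
    |P|=2: 6 collections, coeffs (), (1), (1,1), (1,1), (1,2), (2)
    |P|=3: 3 collections, coeffs (), (1), (1)


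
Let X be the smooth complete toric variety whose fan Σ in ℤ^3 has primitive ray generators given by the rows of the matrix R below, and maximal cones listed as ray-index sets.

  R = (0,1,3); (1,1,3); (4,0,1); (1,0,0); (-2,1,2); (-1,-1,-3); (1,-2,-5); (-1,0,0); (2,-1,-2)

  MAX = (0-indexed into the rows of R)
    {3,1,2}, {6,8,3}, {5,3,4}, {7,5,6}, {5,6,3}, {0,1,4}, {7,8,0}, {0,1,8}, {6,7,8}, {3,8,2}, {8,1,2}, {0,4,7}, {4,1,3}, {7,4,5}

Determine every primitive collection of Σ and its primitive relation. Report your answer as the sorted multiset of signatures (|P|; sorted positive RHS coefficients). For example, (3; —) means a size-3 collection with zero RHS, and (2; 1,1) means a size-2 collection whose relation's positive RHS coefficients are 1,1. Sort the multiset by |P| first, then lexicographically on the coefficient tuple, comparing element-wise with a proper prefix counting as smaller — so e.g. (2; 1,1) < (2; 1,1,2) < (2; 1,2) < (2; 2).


16 collections generate NE(X_Σ); each relation:

  P = {1,5}:  v_{1} + v_{5} = 0 ; sig = (2; —)
  P = {3,7}:  v_{3} + v_{7} = 0 ; sig = (2; —)
  P = {4,8}:  v_{4} + v_{8} = 0 ; sig = (2; —)
  P = {0,3}:  v_{0} + v_{3} = v_{1} ; sig = (2; 1)
  P = {0,5}:  v_{0} + v_{5} = v_{7} ; sig = (2; 1)
  P = {1,6}:  v_{1} + v_{6} = v_{8} ; sig = (2; 1)
  P = {1,7}:  v_{1} + v_{7} = v_{0} ; sig = (2; 1)
  P = {4,6}:  v_{4} + v_{6} = v_{5} ; sig = (2; 1)
  P = {5,8}:  v_{5} + v_{8} = v_{6} ; sig = (2; 1)
  P = {0,6}:  v_{0} + v_{6} = v_{7} + v_{8} ; sig = (2; 1,1)
  P = {2,4}:  v_{2} + v_{4} = v_{1} + v_{3} ; sig = (2; 1,1)
  P = {2,5}:  v_{2} + v_{5} = v_{3} + v_{8} ; sig = (2; 1,1)
  P = {2,7}:  v_{2} + v_{7} = v_{1} + v_{8} ; sig = (2; 1,1)
  P = {0,2}:  v_{0} + v_{2} = 2·v_{1} + v_{8} ; sig = (2; 1,2)
  P = {2,6}:  v_{2} + v_{6} = v_{3} + 2·v_{8} ; sig = (2; 1,2)
  P = {1,3,8}:  v_{1} + v_{3} + v_{8} = v_{2} ; sig = (3; 1)

so the primitive-relation signature multiset is
[(2; —), (2; —), (2; —), (2; 1), (2; 1), (2; 1), (2; 1), (2; 1), (2; 1), (2; 1,1), (2; 1,1), (2; 1,1), (2; 1,1), (2; 1,2), (2; 1,2), (3; 1)]
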